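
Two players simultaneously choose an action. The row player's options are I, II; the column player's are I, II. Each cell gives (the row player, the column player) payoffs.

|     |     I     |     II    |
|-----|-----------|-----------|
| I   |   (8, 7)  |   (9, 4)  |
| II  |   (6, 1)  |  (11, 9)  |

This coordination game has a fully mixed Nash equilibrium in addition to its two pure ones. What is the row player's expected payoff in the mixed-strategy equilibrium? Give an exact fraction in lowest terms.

17/2

The column player mixes with probability q on I, chosen so the row player is indifferent: 8q + 9(1−q) = 6q + 11(1−q) gives q = 1/2.
The row player's expected payoff (from either row, since indifferent) is 8·1/2 + 9·1/2 = 17/2.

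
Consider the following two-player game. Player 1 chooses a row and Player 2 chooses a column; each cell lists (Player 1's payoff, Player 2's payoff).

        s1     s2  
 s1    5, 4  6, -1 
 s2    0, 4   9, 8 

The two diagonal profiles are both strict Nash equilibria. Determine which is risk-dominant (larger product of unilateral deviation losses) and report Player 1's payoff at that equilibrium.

At both s1: Player 1 loses 5 − 0 = 5 by deviating; Player 2 loses 4 − (-1) = 5. Product = 5·5 = 25.
At both s2: Player 1 loses 9 − 6 = 3 by deviating; Player 2 loses 8 − 4 = 4. Product = 3·4 = 12.
25 > 12, so both s1 is risk-dominant. Player 1's payoff there is 5.

5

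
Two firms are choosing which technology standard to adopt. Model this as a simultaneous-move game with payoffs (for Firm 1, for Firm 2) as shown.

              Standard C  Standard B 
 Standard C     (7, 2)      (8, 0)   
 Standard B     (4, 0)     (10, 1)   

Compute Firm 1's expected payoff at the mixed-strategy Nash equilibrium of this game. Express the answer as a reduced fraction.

Firm 2 mixes with probability q on Standard C, chosen so Firm 1 is indifferent: 7q + 8(1−q) = 4q + 10(1−q) gives q = 2/5.
Firm 1's expected payoff (from either row, since indifferent) is 7·2/5 + 8·3/5 = 38/5.

38/5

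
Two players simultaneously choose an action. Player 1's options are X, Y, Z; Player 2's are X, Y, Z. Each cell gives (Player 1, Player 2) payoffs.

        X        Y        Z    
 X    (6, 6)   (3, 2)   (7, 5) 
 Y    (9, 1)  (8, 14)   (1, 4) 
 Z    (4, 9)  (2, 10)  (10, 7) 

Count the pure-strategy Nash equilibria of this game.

Both Y: Player 1 gets 8 (best alternative 3); Player 2 gets 14 (best alternative 4). Neither deviates — NE.
Both Z is not a NE: Player 2 would switch to Y (10 > 7).
No other cell survives both best-response checks, so there is 1 pure NE.

1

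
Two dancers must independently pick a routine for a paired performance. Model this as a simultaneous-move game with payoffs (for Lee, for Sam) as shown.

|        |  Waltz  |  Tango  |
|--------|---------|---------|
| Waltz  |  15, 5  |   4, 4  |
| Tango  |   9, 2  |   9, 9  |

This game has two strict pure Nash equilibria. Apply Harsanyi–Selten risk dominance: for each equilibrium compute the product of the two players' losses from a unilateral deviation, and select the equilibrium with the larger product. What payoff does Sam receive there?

At both Waltz: Lee loses 15 − 9 = 6 by deviating; Sam loses 5 − 4 = 1. Product = 6·1 = 6.
At both Tango: Lee loses 9 − 4 = 5 by deviating; Sam loses 9 − 2 = 7. Product = 5·7 = 35.
35 > 6, so both Tango is risk-dominant. Sam's payoff there is 9.

9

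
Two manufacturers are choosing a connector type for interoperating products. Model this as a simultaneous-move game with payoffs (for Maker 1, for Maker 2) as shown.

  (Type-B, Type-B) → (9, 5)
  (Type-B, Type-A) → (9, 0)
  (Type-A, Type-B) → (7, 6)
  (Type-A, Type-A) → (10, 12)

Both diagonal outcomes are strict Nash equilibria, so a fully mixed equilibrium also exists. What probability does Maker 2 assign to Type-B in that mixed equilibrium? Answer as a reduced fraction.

1/3

Maker 2's mix q on Type-B must make Maker 1 indifferent between Type-B and Type-A.
Maker 1's payoff from Type-B: 9q + 9(1−q). From Type-A: 7q + 10(1−q).
Set equal: 2q = 1(1−q) → q = 1/3.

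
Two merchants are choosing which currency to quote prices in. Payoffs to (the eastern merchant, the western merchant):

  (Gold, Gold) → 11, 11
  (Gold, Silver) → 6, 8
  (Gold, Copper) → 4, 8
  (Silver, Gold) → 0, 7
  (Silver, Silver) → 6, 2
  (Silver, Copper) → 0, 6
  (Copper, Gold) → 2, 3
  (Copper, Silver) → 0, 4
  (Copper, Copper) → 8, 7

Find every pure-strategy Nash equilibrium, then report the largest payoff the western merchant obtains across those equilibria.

Both Gold is a pure NE (the eastern merchant: 11 ≥ 2; the western merchant: 11 ≥ 8). The western merchant gets 11.
Both Copper is a pure NE (the eastern merchant: 8 ≥ 4; the western merchant: 7 ≥ 4). The western merchant gets 7.
Every other cell has a profitable deviation for at least one player. Highest of {11, 7} is 11.

11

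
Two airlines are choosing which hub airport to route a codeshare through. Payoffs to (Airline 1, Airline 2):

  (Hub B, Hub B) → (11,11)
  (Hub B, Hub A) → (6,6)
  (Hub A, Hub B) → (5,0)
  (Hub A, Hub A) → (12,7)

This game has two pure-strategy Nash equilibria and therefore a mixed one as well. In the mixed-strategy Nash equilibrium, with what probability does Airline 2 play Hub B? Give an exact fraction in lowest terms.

Airline 2's mix q on Hub B must make Airline 1 indifferent between Hub B and Hub A.
Airline 1's payoff from Hub B: 11q + 6(1−q). From Hub A: 5q + 12(1−q).
Set equal: 6q = 6(1−q) → q = 6/12 = 1/2.

1/2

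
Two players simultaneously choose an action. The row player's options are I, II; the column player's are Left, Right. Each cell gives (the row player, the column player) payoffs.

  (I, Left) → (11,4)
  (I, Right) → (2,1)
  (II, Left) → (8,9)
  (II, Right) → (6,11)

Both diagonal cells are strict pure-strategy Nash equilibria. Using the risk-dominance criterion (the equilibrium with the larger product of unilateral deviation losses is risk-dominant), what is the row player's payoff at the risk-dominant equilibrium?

At (I, Left): the row player loses 11 − 8 = 3 by deviating; the column player loses 4 − 1 = 3. Product = 3·3 = 9.
At (II, Right): the row player loses 6 − 2 = 4 by deviating; the column player loses 11 − 9 = 2. Product = 4·2 = 8.
9 > 8, so (I, Left) is risk-dominant. The row player's payoff there is 11.

11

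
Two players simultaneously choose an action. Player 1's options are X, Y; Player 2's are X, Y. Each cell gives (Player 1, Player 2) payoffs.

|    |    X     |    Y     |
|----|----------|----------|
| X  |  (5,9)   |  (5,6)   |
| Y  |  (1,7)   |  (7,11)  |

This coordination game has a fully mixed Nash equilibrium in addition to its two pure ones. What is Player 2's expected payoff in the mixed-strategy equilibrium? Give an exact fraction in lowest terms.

Player 1 mixes with probability p on X, chosen so Player 2 is indifferent: 9p + 7(1−p) = 6p + 11(1−p) gives p = 4/7.
Player 2's expected payoff is 9·4/7 + 7·3/7 = 57/7.

57/7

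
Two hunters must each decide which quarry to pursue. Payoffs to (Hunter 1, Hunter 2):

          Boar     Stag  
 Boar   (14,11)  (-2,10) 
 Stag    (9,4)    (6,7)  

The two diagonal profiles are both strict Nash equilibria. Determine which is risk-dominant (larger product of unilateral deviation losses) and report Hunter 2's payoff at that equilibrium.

At both Boar: Hunter 1 loses 14 − 9 = 5 by deviating; Hunter 2 loses 11 − 10 = 1. Product = 5·1 = 5.
At both Stag: Hunter 1 loses 6 − (-2) = 8 by deviating; Hunter 2 loses 7 − 4 = 3. Product = 8·3 = 24.
24 > 5, so both Stag is risk-dominant. Hunter 2's payoff there is 7.

7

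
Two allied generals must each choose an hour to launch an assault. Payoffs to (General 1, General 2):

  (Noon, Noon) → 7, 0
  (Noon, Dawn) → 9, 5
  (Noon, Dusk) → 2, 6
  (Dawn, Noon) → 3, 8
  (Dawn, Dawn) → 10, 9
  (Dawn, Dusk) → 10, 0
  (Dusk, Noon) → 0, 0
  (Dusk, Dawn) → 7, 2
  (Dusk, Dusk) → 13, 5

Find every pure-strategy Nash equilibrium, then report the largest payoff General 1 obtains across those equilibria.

Both Dawn is a pure NE (General 1: 10 ≥ 9; General 2: 9 ≥ 8). General 1 gets 10.
Both Dusk is a pure NE (General 1: 13 ≥ 10; General 2: 5 ≥ 2). General 1 gets 13.
Every other cell has a profitable deviation for at least one player. Highest of {10, 13} is 13.

13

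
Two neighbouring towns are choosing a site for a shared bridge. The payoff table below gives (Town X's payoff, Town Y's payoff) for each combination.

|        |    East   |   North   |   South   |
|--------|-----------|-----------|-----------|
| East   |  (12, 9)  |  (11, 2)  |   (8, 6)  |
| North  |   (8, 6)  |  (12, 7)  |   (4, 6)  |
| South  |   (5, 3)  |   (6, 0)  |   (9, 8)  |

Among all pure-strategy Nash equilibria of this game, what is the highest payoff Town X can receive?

Both East is a pure NE (Town X: 12 ≥ 8; Town Y: 9 ≥ 6). Town X gets 12.
Both North is a pure NE (Town X: 12 ≥ 11; Town Y: 7 ≥ 6). Town X gets 12.
Both South is a pure NE (Town X: 9 ≥ 8; Town Y: 8 ≥ 3). Town X gets 9.
Every other cell has a profitable deviation for at least one player. Highest of {12, 12, 9} is 12.

12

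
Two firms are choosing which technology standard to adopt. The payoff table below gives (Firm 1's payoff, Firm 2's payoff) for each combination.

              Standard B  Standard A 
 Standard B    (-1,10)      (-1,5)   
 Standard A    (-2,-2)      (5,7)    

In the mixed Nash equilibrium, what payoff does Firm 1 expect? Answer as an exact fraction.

Firm 2 mixes with probability q on Standard B, chosen so Firm 1 is indifferent: (-1)q + (-1)(1−q) = (-2)q + 5(1−q) gives q = 6/7.
Firm 1's expected payoff (from either row, since indifferent) is (-1)·6/7 + (-1)·1/7 = -1.

-1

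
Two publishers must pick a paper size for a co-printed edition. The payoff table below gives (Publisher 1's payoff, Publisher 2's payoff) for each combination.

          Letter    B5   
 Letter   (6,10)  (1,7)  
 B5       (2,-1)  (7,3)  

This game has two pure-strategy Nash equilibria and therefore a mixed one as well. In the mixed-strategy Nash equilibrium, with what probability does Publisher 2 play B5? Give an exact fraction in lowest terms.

Publisher 2's mix q on Letter must make Publisher 1 indifferent between Letter and B5.
Publisher 1's payoff from Letter: 6q + 1(1−q). From B5: 2q + 7(1−q).
Set equal: 4q = 6(1−q) → q = 6/10 = 3/5.
Probability on B5 is 1 − 3/5 = 2/5.

2/5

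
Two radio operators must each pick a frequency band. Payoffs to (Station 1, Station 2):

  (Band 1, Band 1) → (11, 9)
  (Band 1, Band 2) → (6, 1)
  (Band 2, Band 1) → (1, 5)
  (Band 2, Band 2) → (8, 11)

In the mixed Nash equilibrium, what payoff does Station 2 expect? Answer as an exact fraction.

Station 1 mixes with probability p on Band 1, chosen so Station 2 is indifferent: 9p + 5(1−p) = 1p + 11(1−p) gives p = 3/7.
Station 2's expected payoff is 9·3/7 + 5·4/7 = 47/7.

47/7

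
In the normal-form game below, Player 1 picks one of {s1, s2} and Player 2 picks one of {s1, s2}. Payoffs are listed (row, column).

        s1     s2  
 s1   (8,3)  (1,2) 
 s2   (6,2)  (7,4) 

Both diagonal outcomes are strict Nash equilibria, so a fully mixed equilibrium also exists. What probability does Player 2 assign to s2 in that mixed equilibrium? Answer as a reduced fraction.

Player 2's mix q on s1 must make Player 1 indifferent between s1 and s2.
Player 1's payoff from s1: 8q + 1(1−q). From s2: 6q + 7(1−q).
Set equal: 2q = 6(1−q) → q = 6/8 = 3/4.
Probability on s2 is 1 − 3/4 = 1/4.

1/4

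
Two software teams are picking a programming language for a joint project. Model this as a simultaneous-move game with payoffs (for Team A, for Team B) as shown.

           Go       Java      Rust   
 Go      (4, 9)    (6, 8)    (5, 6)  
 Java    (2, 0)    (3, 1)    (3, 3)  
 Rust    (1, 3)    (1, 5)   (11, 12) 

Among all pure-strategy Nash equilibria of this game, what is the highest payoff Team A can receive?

11

Both Go is a pure NE (Team A: 4 ≥ 2; Team B: 9 ≥ 8). Team A gets 4.
Both Rust is a pure NE (Team A: 11 ≥ 5; Team B: 12 ≥ 5). Team A gets 11.
Every other cell has a profitable deviation for at least one player. Highest of {4, 11} is 11.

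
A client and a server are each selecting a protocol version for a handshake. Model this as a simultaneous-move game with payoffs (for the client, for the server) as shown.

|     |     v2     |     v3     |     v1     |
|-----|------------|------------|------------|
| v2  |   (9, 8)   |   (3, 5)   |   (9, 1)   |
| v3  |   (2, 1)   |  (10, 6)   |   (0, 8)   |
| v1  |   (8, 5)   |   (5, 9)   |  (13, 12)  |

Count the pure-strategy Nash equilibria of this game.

Both v2: the client gets 9 (best alternative 8); the server gets 8 (best alternative 5). Neither deviates — NE.
Both v1: the client gets 13 (best alternative 9); the server gets 12 (best alternative 9). Neither deviates — NE.
Both v3 is not a NE: the server would switch to v1 (8 > 6).
No other cell survives both best-response checks, so there are 2 pure NE.

2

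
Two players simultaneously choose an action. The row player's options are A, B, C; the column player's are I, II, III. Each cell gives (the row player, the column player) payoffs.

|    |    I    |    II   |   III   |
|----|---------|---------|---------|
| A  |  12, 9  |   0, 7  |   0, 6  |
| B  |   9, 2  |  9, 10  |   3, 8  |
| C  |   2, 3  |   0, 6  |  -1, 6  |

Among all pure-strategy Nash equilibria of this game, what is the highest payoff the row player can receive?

12

(A, I) is a pure NE (the row player: 12 ≥ 9; the column player: 9 ≥ 7). The row player gets 12.
(B, II) is a pure NE (the row player: 9 ≥ 0; the column player: 10 ≥ 8). The row player gets 9.
Every other cell has a profitable deviation for at least one player. Highest of {12, 9} is 12.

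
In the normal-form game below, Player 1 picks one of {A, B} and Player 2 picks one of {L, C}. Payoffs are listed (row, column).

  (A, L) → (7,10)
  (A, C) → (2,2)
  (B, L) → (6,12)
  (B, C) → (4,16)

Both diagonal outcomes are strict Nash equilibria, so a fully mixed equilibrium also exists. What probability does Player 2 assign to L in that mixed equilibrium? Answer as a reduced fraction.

2/3

Player 2's mix q on L must make Player 1 indifferent between A and B.
Player 1's payoff from A: 7q + 2(1−q). From B: 6q + 4(1−q).
Set equal: 1q = 2(1−q) → q = 2/3.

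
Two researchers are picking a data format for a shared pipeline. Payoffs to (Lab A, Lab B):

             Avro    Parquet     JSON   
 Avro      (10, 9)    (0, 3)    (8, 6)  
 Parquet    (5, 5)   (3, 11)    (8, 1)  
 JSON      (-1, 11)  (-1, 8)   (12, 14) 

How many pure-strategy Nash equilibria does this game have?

Both Avro: Lab A gets 10 (best alternative 5); Lab B gets 9 (best alternative 6). Neither deviates — NE.
Both Parquet: Lab A gets 3 (best alternative 0); Lab B gets 11 (best alternative 5). Neither deviates — NE.
Both JSON: Lab A gets 12 (best alternative 8); Lab B gets 14 (best alternative 11). Neither deviates — NE.
(JSON, Avro) is not a NE: Lab A would switch to Avro (10 > -1).
No other cell survives both best-response checks, so there are 3 pure NE.

3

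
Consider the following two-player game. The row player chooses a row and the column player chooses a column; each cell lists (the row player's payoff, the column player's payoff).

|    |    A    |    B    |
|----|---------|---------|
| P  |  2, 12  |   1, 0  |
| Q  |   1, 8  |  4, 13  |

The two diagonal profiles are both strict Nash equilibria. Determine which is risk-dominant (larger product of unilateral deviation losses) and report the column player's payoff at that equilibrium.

At (P, A): the row player loses 2 − 1 = 1 by deviating; the column player loses 12 − 0 = 12. Product = 1·12 = 12.
At (Q, B): the row player loses 4 − 1 = 3 by deviating; the column player loses 13 − 8 = 5. Product = 3·5 = 15.
15 > 12, so (Q, B) is risk-dominant. The column player's payoff there is 13.

13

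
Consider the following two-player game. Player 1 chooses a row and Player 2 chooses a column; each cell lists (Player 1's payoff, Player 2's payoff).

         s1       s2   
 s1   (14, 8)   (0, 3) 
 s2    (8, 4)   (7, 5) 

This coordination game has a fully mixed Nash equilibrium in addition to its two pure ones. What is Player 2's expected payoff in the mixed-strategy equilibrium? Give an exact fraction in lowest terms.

14/3

Player 1 mixes with probability p on s1, chosen so Player 2 is indifferent: 8p + 4(1−p) = 3p + 5(1−p) gives p = 1/6.
Player 2's expected payoff is 8·1/6 + 4·5/6 = 14/3.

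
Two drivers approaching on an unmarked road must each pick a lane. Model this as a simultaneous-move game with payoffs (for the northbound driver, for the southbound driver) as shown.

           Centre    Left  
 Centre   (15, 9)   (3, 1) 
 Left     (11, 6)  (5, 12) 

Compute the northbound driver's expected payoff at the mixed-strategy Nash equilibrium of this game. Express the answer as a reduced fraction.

7

The southbound driver mixes with probability q on Centre, chosen so the northbound driver is indifferent: 15q + 3(1−q) = 11q + 5(1−q) gives q = 1/3.
The northbound driver's expected payoff (from either row, since indifferent) is 15·1/3 + 3·2/3 = 7.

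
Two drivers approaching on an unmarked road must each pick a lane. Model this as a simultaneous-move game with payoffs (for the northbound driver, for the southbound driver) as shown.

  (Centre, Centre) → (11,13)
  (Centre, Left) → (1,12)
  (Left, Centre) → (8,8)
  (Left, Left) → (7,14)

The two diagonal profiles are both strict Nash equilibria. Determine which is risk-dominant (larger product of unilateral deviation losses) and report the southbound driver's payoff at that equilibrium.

14

At both Centre: the northbound driver loses 11 − 8 = 3 by deviating; the southbound driver loses 13 − 12 = 1. Product = 3·1 = 3.
At both Left: the northbound driver loses 7 − 1 = 6 by deviating; the southbound driver loses 14 − 8 = 6. Product = 6·6 = 36.
36 > 3, so both Left is risk-dominant. The southbound driver's payoff there is 14.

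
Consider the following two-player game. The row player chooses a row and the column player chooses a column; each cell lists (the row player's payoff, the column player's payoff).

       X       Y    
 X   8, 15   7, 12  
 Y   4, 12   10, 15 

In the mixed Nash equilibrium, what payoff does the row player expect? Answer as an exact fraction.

The column player mixes with probability q on X, chosen so the row player is indifferent: 8q + 7(1−q) = 4q + 10(1−q) gives q = 3/7.
The row player's expected payoff (from either row, since indifferent) is 8·3/7 + 7·4/7 = 52/7.

52/7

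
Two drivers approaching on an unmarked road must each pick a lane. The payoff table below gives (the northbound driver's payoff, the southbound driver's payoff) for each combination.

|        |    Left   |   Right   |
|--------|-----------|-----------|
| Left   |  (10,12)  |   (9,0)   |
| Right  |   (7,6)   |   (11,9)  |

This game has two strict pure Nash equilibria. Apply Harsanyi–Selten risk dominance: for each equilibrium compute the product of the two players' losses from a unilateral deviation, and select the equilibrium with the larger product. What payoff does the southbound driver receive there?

At both Left: the northbound driver loses 10 − 7 = 3 by deviating; the southbound driver loses 12 − 0 = 12. Product = 3·12 = 36.
At both Right: the northbound driver loses 11 − 9 = 2 by deviating; the southbound driver loses 9 − 6 = 3. Product = 2·3 = 6.
36 > 6, so both Left is risk-dominant. The southbound driver's payoff there is 12.

12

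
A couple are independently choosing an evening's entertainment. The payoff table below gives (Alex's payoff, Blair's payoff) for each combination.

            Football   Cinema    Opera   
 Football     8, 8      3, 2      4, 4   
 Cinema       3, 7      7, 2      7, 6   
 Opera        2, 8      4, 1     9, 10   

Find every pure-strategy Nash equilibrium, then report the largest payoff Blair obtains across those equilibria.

Both Football is a pure NE (Alex: 8 ≥ 3; Blair: 8 ≥ 4). Blair gets 8.
Both Opera is a pure NE (Alex: 9 ≥ 7; Blair: 10 ≥ 8). Blair gets 10.
Every other cell has a profitable deviation for at least one player. Highest of {8, 10} is 10.

10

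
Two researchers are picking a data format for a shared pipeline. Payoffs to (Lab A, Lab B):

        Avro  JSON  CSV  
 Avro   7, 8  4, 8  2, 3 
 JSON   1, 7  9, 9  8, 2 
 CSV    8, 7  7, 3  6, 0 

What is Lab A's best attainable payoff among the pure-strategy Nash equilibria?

Both JSON is a pure NE (Lab A: 9 ≥ 7; Lab B: 9 ≥ 7). Lab A gets 9.
(CSV, Avro) is a pure NE (Lab A: 8 ≥ 7; Lab B: 7 ≥ 3). Lab A gets 8.
Every other cell has a profitable deviation for at least one player. Highest of {9, 8} is 9.

9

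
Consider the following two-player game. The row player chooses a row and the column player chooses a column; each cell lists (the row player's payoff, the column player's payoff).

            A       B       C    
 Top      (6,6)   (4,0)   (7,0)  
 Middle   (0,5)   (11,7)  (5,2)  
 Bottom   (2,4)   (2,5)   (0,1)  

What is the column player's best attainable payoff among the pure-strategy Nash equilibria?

7

(Top, A) is a pure NE (the row player: 6 ≥ 2; the column player: 6 ≥ 0). The column player gets 6.
(Middle, B) is a pure NE (the row player: 11 ≥ 4; the column player: 7 ≥ 5). The column player gets 7.
Every other cell has a profitable deviation for at least one player. Highest of {6, 7} is 7.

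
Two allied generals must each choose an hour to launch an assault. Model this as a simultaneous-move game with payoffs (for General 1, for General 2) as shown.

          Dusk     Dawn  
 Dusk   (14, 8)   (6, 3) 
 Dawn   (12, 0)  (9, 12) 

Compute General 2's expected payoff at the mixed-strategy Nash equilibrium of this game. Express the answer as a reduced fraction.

96/17

General 1 mixes with probability p on Dusk, chosen so General 2 is indifferent: 8p + 0(1−p) = 3p + 12(1−p) gives p = 12/17.
General 2's expected payoff is 8·12/17 + 0·5/17 = 96/17.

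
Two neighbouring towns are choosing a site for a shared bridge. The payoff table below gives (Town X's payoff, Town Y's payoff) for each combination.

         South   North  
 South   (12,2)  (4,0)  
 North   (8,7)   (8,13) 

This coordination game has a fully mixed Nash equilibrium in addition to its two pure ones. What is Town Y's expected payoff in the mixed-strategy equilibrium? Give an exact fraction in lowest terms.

13/4

Town X mixes with probability p on South, chosen so Town Y is indifferent: 2p + 7(1−p) = 0p + 13(1−p) gives p = 3/4.
Town Y's expected payoff is 2·3/4 + 7·1/4 = 13/4.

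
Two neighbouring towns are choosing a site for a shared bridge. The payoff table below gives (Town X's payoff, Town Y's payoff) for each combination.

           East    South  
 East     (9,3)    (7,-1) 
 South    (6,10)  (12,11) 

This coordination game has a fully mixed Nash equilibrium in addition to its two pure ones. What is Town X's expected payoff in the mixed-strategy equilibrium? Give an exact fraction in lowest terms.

33/4

Town Y mixes with probability q on East, chosen so Town X is indifferent: 9q + 7(1−q) = 6q + 12(1−q) gives q = 5/8.
Town X's expected payoff (from either row, since indifferent) is 9·5/8 + 7·3/8 = 33/4.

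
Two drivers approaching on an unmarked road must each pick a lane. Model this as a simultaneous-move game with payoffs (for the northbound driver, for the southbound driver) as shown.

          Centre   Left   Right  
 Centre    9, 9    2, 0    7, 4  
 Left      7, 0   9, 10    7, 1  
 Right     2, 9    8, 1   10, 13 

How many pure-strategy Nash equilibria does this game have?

Both Centre: the northbound driver gets 9 (best alternative 7); the southbound driver gets 9 (best alternative 4). Neither deviates — NE.
Both Left: the northbound driver gets 9 (best alternative 8); the southbound driver gets 10 (best alternative 1). Neither deviates — NE.
Both Right: the northbound driver gets 10 (best alternative 7); the southbound driver gets 13 (best alternative 9). Neither deviates — NE.
(Right, Centre) is not a NE: the northbound driver would switch to Centre (9 > 2).
No other cell survives both best-response checks, so there are 3 pure NE.

3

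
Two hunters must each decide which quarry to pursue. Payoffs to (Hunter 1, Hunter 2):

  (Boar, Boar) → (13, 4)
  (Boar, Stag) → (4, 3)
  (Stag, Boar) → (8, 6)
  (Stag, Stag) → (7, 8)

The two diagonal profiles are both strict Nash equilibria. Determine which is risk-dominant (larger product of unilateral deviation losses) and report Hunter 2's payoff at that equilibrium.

At both Boar: Hunter 1 loses 13 − 8 = 5 by deviating; Hunter 2 loses 4 − 3 = 1. Product = 5·1 = 5.
At both Stag: Hunter 1 loses 7 − 4 = 3 by deviating; Hunter 2 loses 8 − 6 = 2. Product = 3·2 = 6.
6 > 5, so both Stag is risk-dominant. Hunter 2's payoff there is 8.

8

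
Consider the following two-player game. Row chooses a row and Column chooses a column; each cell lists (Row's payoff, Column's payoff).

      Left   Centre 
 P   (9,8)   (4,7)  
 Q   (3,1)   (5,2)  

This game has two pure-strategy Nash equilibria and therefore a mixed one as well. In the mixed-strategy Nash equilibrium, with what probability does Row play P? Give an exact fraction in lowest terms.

Row's mix p on P must make Column indifferent between Left and Centre.
Column's payoff from Left: 8p + 1(1−p). From Centre: 7p + 2(1−p).
Set equal: 1p = 1(1−p) → p = 1/2.

1/2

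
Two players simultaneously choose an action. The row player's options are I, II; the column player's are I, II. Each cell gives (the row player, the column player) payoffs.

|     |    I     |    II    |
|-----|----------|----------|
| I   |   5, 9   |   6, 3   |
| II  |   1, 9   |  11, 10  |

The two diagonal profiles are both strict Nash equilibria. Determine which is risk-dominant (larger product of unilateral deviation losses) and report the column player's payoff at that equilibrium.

9

At both I: the row player loses 5 − 1 = 4 by deviating; the column player loses 9 − 3 = 6. Product = 4·6 = 24.
At both II: the row player loses 11 − 6 = 5 by deviating; the column player loses 10 − 9 = 1. Product = 5·1 = 5.
24 > 5, so both I is risk-dominant. The column player's payoff there is 9.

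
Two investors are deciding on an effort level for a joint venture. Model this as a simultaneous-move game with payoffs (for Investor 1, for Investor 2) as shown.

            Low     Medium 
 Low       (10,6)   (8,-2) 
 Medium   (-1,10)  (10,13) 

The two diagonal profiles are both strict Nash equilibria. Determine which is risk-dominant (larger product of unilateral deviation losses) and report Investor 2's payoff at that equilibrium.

6

At both Low: Investor 1 loses 10 − (-1) = 11 by deviating; Investor 2 loses 6 − (-2) = 8. Product = 11·8 = 88.
At both Medium: Investor 1 loses 10 − 8 = 2 by deviating; Investor 2 loses 13 − 10 = 3. Product = 2·3 = 6.
88 > 6, so both Low is risk-dominant. Investor 2's payoff there is 6.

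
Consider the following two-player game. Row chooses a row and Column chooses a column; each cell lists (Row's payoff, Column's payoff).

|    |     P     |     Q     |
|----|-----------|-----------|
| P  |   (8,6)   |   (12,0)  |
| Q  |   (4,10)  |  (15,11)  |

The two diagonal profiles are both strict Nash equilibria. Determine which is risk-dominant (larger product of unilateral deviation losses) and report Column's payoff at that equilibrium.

6

At both P: Row loses 8 − 4 = 4 by deviating; Column loses 6 − 0 = 6. Product = 4·6 = 24.
At both Q: Row loses 15 − 12 = 3 by deviating; Column loses 11 − 10 = 1. Product = 3·1 = 3.
24 > 3, so both P is risk-dominant. Column's payoff there is 6.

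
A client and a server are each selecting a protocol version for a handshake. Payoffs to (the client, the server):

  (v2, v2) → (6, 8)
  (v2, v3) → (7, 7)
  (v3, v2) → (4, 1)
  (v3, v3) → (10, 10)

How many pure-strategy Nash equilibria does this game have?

2

Both v2: the client gets 6 (best alternative 4); the server gets 8 (best alternative 7). Neither deviates — NE.
Both v3: the client gets 10 (best alternative 7); the server gets 10 (best alternative 1). Neither deviates — NE.
(v3, v2) is not a NE: the client would switch to v2 (6 > 4).
No other cell survives both best-response checks, so there are 2 pure NE.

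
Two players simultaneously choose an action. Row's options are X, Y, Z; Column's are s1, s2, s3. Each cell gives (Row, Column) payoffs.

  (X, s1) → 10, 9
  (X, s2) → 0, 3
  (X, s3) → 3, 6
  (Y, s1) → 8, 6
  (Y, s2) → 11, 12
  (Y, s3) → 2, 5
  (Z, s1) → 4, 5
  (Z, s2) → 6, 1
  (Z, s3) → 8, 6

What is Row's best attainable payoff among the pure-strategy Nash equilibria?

(X, s1) is a pure NE (Row: 10 ≥ 8; Column: 9 ≥ 6). Row gets 10.
(Y, s2) is a pure NE (Row: 11 ≥ 6; Column: 12 ≥ 6). Row gets 11.
(Z, s3) is a pure NE (Row: 8 ≥ 3; Column: 6 ≥ 5). Row gets 8.
Every other cell has a profitable deviation for at least one player. Highest of {10, 11, 8} is 11.

11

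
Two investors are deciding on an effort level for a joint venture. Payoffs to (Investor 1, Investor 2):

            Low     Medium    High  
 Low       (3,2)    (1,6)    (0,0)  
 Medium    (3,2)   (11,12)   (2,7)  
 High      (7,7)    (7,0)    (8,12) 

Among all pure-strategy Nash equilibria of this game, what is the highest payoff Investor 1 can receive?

11

Both Medium is a pure NE (Investor 1: 11 ≥ 7; Investor 2: 12 ≥ 7). Investor 1 gets 11.
Both High is a pure NE (Investor 1: 8 ≥ 2; Investor 2: 12 ≥ 7). Investor 1 gets 8.
Every other cell has a profitable deviation for at least one player. Highest of {11, 8} is 11.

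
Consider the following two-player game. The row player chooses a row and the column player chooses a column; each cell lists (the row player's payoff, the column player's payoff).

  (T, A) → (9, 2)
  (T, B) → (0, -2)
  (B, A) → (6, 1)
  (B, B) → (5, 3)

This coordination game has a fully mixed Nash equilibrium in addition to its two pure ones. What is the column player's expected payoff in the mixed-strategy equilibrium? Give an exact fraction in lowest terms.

4/3

The row player mixes with probability p on T, chosen so the column player is indifferent: 2p + 1(1−p) = (-2)p + 3(1−p) gives p = 1/3.
The column player's expected payoff is 2·1/3 + 1·2/3 = 4/3.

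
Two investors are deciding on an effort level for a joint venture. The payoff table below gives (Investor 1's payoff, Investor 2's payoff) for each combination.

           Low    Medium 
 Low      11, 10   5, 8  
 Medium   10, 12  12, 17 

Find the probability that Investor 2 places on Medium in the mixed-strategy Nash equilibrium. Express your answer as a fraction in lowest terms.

Investor 2's mix q on Low must make Investor 1 indifferent between Low and Medium.
Investor 1's payoff from Low: 11q + 5(1−q). From Medium: 10q + 12(1−q).
Set equal: 1q = 7(1−q) → q = 7/8.
Probability on Medium is 1 − 7/8 = 1/8.

1/8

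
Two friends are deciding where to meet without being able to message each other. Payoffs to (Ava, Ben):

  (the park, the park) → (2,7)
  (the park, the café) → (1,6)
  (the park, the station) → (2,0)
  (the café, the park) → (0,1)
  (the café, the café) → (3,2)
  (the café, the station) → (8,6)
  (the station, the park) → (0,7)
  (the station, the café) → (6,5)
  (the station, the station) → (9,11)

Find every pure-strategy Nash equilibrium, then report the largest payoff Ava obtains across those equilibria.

9

Both the park is a pure NE (Ava: 2 ≥ 0; Ben: 7 ≥ 6). Ava gets 2.
Both the station is a pure NE (Ava: 9 ≥ 8; Ben: 11 ≥ 7). Ava gets 9.
Every other cell has a profitable deviation for at least one player. Highest of {2, 9} is 9.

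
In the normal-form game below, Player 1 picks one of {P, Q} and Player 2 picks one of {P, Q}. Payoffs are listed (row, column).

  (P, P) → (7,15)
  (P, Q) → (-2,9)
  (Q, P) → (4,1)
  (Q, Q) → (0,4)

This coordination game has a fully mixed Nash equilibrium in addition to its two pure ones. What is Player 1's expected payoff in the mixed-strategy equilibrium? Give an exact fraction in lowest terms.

Player 2 mixes with probability q on P, chosen so Player 1 is indifferent: 7q + (-2)(1−q) = 4q + 0(1−q) gives q = 2/5.
Player 1's expected payoff (from either row, since indifferent) is 7·2/5 + (-2)·3/5 = 8/5.

8/5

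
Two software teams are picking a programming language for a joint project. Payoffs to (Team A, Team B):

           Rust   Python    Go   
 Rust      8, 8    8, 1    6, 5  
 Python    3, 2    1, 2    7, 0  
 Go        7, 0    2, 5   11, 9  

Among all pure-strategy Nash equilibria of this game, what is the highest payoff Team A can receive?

Both Rust is a pure NE (Team A: 8 ≥ 7; Team B: 8 ≥ 5). Team A gets 8.
Both Go is a pure NE (Team A: 11 ≥ 7; Team B: 9 ≥ 5). Team A gets 11.
Every other cell has a profitable deviation for at least one player. Highest of {8, 11} is 11.

11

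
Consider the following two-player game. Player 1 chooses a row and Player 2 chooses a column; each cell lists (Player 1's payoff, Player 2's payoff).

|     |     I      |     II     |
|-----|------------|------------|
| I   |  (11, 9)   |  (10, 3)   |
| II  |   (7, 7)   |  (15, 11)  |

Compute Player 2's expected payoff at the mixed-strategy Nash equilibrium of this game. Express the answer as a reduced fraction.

Player 1 mixes with probability p on I, chosen so Player 2 is indifferent: 9p + 7(1−p) = 3p + 11(1−p) gives p = 2/5.
Player 2's expected payoff is 9·2/5 + 7·3/5 = 39/5.

39/5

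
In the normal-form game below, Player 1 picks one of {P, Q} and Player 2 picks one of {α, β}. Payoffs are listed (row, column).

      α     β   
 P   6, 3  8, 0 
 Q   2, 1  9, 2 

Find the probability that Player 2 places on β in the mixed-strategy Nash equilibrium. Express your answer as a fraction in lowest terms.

Player 2's mix q on α must make Player 1 indifferent between P and Q.
Player 1's payoff from P: 6q + 8(1−q). From Q: 2q + 9(1−q).
Set equal: 4q = 1(1−q) → q = 1/5.
Probability on β is 1 − 1/5 = 4/5.

4/5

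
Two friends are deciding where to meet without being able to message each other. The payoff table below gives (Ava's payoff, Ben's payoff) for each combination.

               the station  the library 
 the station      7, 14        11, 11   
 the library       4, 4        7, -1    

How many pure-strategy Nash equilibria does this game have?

Both the station: Ava gets 7 (best alternative 4); Ben gets 14 (best alternative 11). Neither deviates — NE.
Both the library is not a NE: Ava would switch to the station (11 > 7).
No other cell survives both best-response checks, so there is 1 pure NE.

1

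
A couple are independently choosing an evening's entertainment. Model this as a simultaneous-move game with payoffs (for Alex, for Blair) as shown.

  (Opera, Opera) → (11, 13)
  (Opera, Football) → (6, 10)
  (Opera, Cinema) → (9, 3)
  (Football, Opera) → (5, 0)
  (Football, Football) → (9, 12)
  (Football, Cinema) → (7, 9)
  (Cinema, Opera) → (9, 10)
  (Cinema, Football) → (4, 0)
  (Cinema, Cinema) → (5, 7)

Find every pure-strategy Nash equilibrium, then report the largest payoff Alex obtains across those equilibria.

Both Opera is a pure NE (Alex: 11 ≥ 9; Blair: 13 ≥ 10). Alex gets 11.
Both Football is a pure NE (Alex: 9 ≥ 6; Blair: 12 ≥ 9). Alex gets 9.
Every other cell has a profitable deviation for at least one player. Highest of {11, 9} is 11.

11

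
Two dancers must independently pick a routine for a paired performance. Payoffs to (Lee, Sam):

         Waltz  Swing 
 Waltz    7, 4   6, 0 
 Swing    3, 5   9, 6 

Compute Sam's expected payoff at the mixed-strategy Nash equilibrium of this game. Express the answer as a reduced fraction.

Lee mixes with probability p on Waltz, chosen so Sam is indifferent: 4p + 5(1−p) = 0p + 6(1−p) gives p = 1/5.
Sam's expected payoff is 4·1/5 + 5·4/5 = 24/5.

24/5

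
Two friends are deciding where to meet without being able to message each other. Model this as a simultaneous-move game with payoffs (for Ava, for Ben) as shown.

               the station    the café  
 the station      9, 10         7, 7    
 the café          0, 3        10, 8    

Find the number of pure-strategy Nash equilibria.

2

Both the station: Ava gets 9 (best alternative 0); Ben gets 10 (best alternative 7). Neither deviates — NE.
Both the café: Ava gets 10 (best alternative 7); Ben gets 8 (best alternative 3). Neither deviates — NE.
(the café, the station) is not a NE: Ava would switch to the station (9 > 0).
No other cell survives both best-response checks, so there are 2 pure NE.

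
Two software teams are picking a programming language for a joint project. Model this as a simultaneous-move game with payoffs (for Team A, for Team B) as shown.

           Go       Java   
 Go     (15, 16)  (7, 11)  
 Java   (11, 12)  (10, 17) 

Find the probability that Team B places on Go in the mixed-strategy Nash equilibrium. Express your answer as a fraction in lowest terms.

Team B's mix q on Go must make Team A indifferent between Go and Java.
Team A's payoff from Go: 15q + 7(1−q). From Java: 11q + 10(1−q).
Set equal: 4q = 3(1−q) → q = 3/7.

3/7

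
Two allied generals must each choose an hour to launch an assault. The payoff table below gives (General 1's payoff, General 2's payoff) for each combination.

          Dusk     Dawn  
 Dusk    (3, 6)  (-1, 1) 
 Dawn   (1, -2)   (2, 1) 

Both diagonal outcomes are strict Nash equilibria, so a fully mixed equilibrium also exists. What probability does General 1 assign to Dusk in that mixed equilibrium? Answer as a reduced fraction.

General 1's mix p on Dusk must make General 2 indifferent between Dusk and Dawn.
General 2's payoff from Dusk: 6p + (-2)(1−p). From Dawn: 1p + 1(1−p).
Set equal: 5p = 3(1−p) → p = 3/8.

3/8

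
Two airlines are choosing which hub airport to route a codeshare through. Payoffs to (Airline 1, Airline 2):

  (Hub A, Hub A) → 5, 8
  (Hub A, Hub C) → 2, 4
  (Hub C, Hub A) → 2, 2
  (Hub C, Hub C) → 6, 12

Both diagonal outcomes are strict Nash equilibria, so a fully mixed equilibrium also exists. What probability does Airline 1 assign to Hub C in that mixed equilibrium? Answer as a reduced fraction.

2/7

Airline 1's mix p on Hub A must make Airline 2 indifferent between Hub A and Hub C.
Airline 2's payoff from Hub A: 8p + 2(1−p). From Hub C: 4p + 12(1−p).
Set equal: 4p = 10(1−p) → p = 10/14 = 5/7.
Probability on Hub C is 1 − 5/7 = 2/7.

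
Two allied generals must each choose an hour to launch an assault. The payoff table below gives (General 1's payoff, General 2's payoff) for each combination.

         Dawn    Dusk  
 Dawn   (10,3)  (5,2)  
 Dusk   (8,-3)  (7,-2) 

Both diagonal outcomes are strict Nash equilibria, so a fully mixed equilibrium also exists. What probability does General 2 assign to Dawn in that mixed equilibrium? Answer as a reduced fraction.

1/2

General 2's mix q on Dawn must make General 1 indifferent between Dawn and Dusk.
General 1's payoff from Dawn: 10q + 5(1−q). From Dusk: 8q + 7(1−q).
Set equal: 2q = 2(1−q) → q = 2/4 = 1/2.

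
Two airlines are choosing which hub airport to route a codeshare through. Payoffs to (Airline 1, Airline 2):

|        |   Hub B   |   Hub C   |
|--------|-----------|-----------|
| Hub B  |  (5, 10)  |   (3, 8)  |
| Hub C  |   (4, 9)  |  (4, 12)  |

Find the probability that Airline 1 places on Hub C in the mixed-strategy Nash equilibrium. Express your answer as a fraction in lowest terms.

Airline 1's mix p on Hub B must make Airline 2 indifferent between Hub B and Hub C.
Airline 2's payoff from Hub B: 10p + 9(1−p). From Hub C: 8p + 12(1−p).
Set equal: 2p = 3(1−p) → p = 3/5.
Probability on Hub C is 1 − 3/5 = 2/5.

2/5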